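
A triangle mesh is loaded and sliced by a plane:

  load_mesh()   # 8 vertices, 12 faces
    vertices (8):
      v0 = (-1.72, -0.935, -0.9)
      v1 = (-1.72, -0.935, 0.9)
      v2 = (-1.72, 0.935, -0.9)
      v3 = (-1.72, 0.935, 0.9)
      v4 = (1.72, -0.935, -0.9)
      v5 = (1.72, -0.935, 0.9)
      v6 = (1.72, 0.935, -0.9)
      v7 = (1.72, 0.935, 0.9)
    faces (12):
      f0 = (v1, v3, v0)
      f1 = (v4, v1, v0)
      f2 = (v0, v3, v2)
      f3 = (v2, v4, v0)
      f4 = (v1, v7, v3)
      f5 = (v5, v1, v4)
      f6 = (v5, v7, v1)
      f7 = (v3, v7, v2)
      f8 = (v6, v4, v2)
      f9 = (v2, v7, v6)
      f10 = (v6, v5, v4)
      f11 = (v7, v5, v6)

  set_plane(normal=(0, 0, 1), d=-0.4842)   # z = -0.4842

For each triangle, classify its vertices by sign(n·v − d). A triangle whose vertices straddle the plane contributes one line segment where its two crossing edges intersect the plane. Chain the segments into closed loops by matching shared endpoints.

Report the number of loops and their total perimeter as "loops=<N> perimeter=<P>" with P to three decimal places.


Straddling triangles (8 of 12):
  (v1,v3,v0) [++-] → (-1.72, -0.50303, -0.4842)–(-1.72, -0.935, -0.4842)  len=0.4320
  (v4,v1,v0) [-+-] → (0.92536, -0.935, -0.4842)–(-1.72, -0.935, -0.4842)  len=2.6454
  (v0,v3,v2) [-+-] → (-1.72, -0.50303, -0.4842)–(-1.72, 0.935, -0.4842)  len=1.4380
  (v5,v1,v4) [++-] → (0.92536, -0.935, -0.4842)–(1.72, -0.935, -0.4842)  len=0.7946
  (v3,v7,v2) [++-] → (-0.92536, 0.935, -0.4842)–(-1.72, 0.935, -0.4842)  len=0.7946
  (v2,v7,v6) [-+-] → (-0.92536, 0.935, -0.4842)–(1.72, 0.935, -0.4842)  len=2.6454
  (v6,v5,v4) [-+-] → (1.72, 0.50303, -0.4842)–(1.72, -0.935, -0.4842)  len=1.4380
  (v7,v5,v6) [++-] → (1.72, 0.50303, -0.4842)–(1.72, 0.935, -0.4842)  len=0.4320

Chained into 1 loop(s):
  loop 1: 8 segments, perimeter = 10.6200
Total perimeter = 10.620

loops=1 perimeter=10.620


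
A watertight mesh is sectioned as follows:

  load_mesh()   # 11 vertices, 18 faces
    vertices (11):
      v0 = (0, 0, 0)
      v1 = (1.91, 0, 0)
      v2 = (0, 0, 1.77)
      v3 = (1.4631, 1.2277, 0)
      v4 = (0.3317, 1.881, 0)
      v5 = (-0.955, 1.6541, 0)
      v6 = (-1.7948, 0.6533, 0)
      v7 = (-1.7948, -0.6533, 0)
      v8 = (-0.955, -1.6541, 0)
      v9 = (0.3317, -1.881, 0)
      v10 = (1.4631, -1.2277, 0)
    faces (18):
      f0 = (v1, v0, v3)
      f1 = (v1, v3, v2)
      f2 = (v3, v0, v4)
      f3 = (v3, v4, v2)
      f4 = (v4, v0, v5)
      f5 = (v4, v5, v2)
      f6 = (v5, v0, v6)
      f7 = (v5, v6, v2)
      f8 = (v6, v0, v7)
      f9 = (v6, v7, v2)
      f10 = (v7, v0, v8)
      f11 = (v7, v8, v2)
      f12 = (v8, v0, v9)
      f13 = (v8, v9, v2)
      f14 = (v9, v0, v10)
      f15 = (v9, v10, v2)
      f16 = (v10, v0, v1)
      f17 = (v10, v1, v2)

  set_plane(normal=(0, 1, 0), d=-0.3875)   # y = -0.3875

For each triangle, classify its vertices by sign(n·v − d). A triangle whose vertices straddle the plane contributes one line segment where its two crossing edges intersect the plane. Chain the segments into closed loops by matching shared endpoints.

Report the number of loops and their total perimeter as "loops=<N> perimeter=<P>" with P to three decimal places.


Straddling triangles (10 of 18):
  (v6,v0,v7) [++-] → (-1.06457, -0.3875, 0)–(-1.7948, -0.3875, 0)  len=0.7302
  (v6,v7,v2) [+-+] → (-1.7948, -0.3875, 0)–(-1.06457, -0.3875, 0.720138)  len=1.0256
  (v7,v0,v8) [-+-] → (-1.06457, -0.3875, 0)–(-0.223724, -0.3875, 0)  len=0.8408
  (v7,v8,v2) [--+] → (-0.223724, -0.3875, 1.35535)–(-1.06457, -0.3875, 0.720138)  len=1.0538
  (v8,v0,v9) [-+-] → (-0.223724, -0.3875, 0)–(0.0683327, -0.3875, 0)  len=0.2921
  (v8,v9,v2) [--+] → (0.0683327, -0.3875, 1.40537)–(-0.223724, -0.3875, 1.35535)  len=0.2963
  (v9,v0,v10) [-+-] → (0.0683327, -0.3875, 0)–(0.4618, -0.3875, 0)  len=0.3935
  (v9,v10,v2) [--+] → (0.4618, -0.3875, 1.21133)–(0.0683327, -0.3875, 1.40537)  len=0.4387
  (v10,v0,v1) [-++] → (0.4618, -0.3875, 0)–(1.76894, -0.3875, 0)  len=1.3071
  (v10,v1,v2) [-++] → (1.76894, -0.3875, 0)–(0.4618, -0.3875, 1.21133)  len=1.7821

Chained into 1 loop(s):
  loop 1: 10 segments, perimeter = 8.1603
Total perimeter = 8.160

loops=1 perimeter=8.160


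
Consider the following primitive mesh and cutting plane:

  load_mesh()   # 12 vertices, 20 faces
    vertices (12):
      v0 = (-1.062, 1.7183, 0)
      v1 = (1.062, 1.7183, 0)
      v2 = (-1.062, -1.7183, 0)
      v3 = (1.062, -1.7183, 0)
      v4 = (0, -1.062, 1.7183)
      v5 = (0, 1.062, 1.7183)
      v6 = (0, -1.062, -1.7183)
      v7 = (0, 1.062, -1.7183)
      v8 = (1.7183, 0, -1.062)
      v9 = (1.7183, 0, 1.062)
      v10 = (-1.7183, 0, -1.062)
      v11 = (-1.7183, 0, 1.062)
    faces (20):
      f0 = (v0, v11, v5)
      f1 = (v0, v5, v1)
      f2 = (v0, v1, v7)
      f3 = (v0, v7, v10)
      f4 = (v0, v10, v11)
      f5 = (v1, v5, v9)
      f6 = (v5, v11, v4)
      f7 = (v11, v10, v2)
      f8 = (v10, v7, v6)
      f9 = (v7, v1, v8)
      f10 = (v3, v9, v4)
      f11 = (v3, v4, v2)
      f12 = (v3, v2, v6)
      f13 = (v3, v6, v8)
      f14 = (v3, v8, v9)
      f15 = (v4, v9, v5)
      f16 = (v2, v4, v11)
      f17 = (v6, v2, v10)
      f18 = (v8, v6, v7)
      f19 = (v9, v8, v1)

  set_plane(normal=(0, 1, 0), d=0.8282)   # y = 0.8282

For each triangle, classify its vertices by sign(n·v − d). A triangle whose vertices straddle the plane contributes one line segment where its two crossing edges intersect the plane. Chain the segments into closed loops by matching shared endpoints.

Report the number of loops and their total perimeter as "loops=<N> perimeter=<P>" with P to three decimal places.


Straddling triangles (10 of 20):
  (v0,v11,v5) [+-+] → (-1.40197, 0.8282, 0.550129)–(-0.378285, 0.8282, 1.57382)  len=1.4477
  (v0,v7,v10) [++-] → (-0.378285, 0.8282, -1.57382)–(-1.40197, 0.8282, -0.550129)  len=1.4477
  (v0,v10,v11) [+--] → (-1.40197, 0.8282, -0.550129)–(-1.40197, 0.8282, 0.550129)  len=1.1003
  (v1,v5,v9) [++-] → (0.378285, 0.8282, 1.57382)–(1.40197, 0.8282, 0.550129)  len=1.4477
  (v5,v11,v4) [+--] → (-0.378285, 0.8282, 1.57382)–(0, 0.8282, 1.7183)  len=0.4049
  (v10,v7,v6) [-+-] → (-0.378285, 0.8282, -1.57382)–(0, 0.8282, -1.7183)  len=0.4049
  (v7,v1,v8) [++-] → (1.40197, 0.8282, -0.550129)–(0.378285, 0.8282, -1.57382)  len=1.4477
  (v4,v9,v5) [--+] → (0.378285, 0.8282, 1.57382)–(0, 0.8282, 1.7183)  len=0.4049
  (v8,v6,v7) [--+] → (0, 0.8282, -1.7183)–(0.378285, 0.8282, -1.57382)  len=0.4049
  (v9,v8,v1) [--+] → (1.40197, 0.8282, -0.550129)–(1.40197, 0.8282, 0.550129)  len=1.1003

Chained into 1 loop(s):
  loop 1: 10 segments, perimeter = 9.6111
Total perimeter = 9.611

loops=1 perimeter=9.611


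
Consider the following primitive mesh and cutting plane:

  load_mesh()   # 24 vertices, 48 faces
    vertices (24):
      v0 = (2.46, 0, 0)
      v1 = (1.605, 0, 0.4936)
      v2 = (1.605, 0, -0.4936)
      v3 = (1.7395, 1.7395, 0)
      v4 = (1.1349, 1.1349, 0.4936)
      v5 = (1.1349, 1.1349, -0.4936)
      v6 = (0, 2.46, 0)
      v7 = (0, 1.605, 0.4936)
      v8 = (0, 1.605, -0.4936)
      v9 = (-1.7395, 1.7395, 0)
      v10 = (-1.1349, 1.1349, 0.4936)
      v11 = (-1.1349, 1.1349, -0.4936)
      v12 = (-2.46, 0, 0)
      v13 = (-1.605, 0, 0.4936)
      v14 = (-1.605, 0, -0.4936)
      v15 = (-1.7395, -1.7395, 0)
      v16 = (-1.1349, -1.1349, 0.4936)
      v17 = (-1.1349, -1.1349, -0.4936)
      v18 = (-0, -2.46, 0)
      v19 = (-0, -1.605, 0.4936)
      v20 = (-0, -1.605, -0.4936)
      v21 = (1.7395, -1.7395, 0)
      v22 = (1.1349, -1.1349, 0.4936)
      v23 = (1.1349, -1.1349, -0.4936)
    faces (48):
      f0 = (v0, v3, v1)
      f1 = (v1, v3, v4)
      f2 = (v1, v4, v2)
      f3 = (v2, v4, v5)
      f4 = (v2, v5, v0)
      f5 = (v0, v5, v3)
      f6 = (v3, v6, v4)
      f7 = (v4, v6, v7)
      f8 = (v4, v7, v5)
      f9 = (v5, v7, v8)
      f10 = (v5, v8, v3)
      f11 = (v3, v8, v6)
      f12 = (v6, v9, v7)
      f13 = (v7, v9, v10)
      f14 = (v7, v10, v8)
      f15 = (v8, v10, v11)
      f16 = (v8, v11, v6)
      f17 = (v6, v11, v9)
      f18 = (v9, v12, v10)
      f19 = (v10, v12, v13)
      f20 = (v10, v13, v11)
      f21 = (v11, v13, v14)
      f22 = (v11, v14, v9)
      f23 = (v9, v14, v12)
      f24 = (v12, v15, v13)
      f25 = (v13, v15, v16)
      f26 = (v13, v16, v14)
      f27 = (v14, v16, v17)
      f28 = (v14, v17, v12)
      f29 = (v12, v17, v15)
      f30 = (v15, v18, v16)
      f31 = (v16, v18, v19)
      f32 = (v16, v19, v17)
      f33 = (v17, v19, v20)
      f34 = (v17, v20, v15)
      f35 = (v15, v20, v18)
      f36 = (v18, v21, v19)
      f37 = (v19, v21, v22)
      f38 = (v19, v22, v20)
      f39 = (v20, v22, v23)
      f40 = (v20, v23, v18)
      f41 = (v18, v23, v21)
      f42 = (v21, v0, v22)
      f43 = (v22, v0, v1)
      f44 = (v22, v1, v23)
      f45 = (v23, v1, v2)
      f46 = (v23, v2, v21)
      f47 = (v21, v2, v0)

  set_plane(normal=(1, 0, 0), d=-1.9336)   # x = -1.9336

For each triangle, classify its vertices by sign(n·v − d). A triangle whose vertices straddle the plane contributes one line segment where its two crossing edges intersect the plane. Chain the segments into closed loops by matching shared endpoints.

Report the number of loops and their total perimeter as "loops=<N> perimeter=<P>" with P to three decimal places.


Straddling triangles (6 of 48):
  (v9,v12,v10) [+-+] → (-1.9336, 1.27089, 0)–(-1.9336, 0.450842, 0.196084)  len=0.8432
  (v10,v12,v13) [+-+] → (-1.9336, 0.450842, 0.196084)–(-1.9336, 0, 0.303896)  len=0.4636
  (v9,v14,v12) [++-] → (-1.9336, 0, -0.303896)–(-1.9336, 1.27089, 0)  len=1.3067
  (v12,v15,v13) [-++] → (-1.9336, -1.27089, 0)–(-1.9336, 0, 0.303896)  len=1.3067
  (v14,v17,v12) [++-] → (-1.9336, -0.450842, -0.196084)–(-1.9336, 0, -0.303896)  len=0.4636
  (v12,v17,v15) [-++] → (-1.9336, -0.450842, -0.196084)–(-1.9336, -1.27089, 0)  len=0.8432

Chained into 1 loop(s):
  loop 1: 6 segments, perimeter = 5.2269
Total perimeter = 5.227

loops=1 perimeter=5.227


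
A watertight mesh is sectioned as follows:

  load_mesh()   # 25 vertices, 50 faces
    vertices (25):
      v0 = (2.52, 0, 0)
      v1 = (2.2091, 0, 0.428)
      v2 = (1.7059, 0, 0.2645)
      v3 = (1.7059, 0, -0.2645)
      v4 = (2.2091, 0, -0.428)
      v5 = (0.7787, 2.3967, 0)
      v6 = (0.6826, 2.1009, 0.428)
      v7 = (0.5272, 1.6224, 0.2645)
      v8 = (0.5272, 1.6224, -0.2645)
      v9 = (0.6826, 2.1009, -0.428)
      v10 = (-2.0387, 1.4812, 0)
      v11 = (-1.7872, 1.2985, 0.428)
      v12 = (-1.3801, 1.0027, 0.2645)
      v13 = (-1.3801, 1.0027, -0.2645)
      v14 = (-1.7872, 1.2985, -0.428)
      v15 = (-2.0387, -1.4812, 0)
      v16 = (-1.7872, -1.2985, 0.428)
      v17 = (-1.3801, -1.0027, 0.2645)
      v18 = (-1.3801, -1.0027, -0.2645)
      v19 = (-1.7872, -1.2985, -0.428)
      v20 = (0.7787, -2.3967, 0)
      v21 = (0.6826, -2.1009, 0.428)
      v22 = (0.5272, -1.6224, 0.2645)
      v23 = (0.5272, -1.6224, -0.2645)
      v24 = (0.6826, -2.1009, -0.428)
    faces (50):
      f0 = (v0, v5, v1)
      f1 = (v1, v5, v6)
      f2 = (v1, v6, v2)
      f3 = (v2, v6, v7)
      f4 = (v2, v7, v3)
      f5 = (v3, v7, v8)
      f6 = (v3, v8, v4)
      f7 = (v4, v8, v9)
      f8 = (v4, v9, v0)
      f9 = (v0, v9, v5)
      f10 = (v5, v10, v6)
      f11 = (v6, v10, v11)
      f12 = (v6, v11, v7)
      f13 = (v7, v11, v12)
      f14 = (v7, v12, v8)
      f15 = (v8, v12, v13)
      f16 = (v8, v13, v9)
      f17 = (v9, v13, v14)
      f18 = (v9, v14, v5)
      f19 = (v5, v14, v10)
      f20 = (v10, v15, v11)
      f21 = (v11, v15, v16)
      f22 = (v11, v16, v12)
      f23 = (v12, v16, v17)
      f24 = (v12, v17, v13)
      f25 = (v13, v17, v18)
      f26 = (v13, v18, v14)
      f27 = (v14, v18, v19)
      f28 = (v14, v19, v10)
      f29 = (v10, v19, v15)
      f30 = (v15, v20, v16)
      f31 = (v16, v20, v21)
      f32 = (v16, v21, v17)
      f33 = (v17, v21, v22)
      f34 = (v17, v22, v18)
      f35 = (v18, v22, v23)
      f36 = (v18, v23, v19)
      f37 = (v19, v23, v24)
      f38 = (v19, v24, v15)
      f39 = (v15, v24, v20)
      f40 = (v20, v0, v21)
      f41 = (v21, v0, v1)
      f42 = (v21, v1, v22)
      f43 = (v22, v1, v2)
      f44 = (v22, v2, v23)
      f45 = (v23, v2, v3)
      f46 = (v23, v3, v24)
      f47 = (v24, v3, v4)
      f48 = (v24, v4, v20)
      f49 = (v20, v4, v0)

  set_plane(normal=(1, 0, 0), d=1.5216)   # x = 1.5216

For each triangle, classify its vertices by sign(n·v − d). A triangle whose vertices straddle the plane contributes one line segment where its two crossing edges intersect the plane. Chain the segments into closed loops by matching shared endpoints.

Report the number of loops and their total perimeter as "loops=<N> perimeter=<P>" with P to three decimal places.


loops=2 perimeter=6.325

Straddling triangles (20 of 50):
  (v0,v5,v1) [+-+] → (1.5216, 1.37418, 0)–(1.5216, 1.15194, 0.222288)  len=0.3143
  (v1,v5,v6) [+--] → (1.5216, 1.15194, 0.222288)–(1.5216, 0.946196, 0.428)  len=0.2909
  (v1,v6,v2) [+-+] → (1.5216, 0.946196, 0.428)–(1.5216, 0.37838, 0.293947)  len=0.5834
  (v2,v6,v7) [+--] → (1.5216, 0.37838, 0.293947)–(1.5216, 0.253676, 0.2645)  len=0.1281
  (v2,v7,v3) [+-+] → (1.5216, 0.253676, 0.2645)–(1.5216, 0.253676, -0.181786)  len=0.4463
  (v3,v7,v8) [+--] → (1.5216, 0.253676, -0.181786)–(1.5216, 0.253676, -0.2645)  len=0.0827
  (v3,v8,v4) [+-+] → (1.5216, 0.253676, -0.2645)–(1.5216, 0.663179, -0.361167)  len=0.4208
  (v4,v8,v9) [+--] → (1.5216, 0.663179, -0.361167)–(1.5216, 0.946196, -0.428)  len=0.2908
  (v4,v9,v0) [+-+] → (1.5216, 0.946196, -0.428)–(1.5216, 1.14158, -0.232565)  len=0.2764
  (v0,v9,v5) [+--] → (1.5216, 1.14158, -0.232565)–(1.5216, 1.37418, 0)  len=0.3289
  (v20,v0,v21) [-+-] → (1.5216, -1.37418, 0)–(1.5216, -1.14158, 0.232565)  len=0.3289
  (v21,v0,v1) [-++] → (1.5216, -1.14158, 0.232565)–(1.5216, -0.946196, 0.428)  len=0.2764
  (v21,v1,v22) [-+-] → (1.5216, -0.946196, 0.428)–(1.5216, -0.663179, 0.361167)  len=0.2908
  (v22,v1,v2) [-++] → (1.5216, -0.663179, 0.361167)–(1.5216, -0.253676, 0.2645)  len=0.4208
  (v22,v2,v23) [-+-] → (1.5216, -0.253676, 0.2645)–(1.5216, -0.253676, 0.181786)  len=0.0827
  (v23,v2,v3) [-++] → (1.5216, -0.253676, 0.181786)–(1.5216, -0.253676, -0.2645)  len=0.4463
  (v23,v3,v24) [-+-] → (1.5216, -0.253676, -0.2645)–(1.5216, -0.37838, -0.293947)  len=0.1281
  (v24,v3,v4) [-++] → (1.5216, -0.37838, -0.293947)–(1.5216, -0.946196, -0.428)  len=0.5834
  (v24,v4,v20) [-+-] → (1.5216, -0.946196, -0.428)–(1.5216, -1.15194, -0.222288)  len=0.2909
  (v20,v4,v0) [-++] → (1.5216, -1.15194, -0.222288)–(1.5216, -1.37418, 0)  len=0.3143

Chained into 2 loop(s):
  loop 1: 10 segments, perimeter = 3.1627
  loop 2: 10 segments, perimeter = 3.1627
Total perimeter = 6.325


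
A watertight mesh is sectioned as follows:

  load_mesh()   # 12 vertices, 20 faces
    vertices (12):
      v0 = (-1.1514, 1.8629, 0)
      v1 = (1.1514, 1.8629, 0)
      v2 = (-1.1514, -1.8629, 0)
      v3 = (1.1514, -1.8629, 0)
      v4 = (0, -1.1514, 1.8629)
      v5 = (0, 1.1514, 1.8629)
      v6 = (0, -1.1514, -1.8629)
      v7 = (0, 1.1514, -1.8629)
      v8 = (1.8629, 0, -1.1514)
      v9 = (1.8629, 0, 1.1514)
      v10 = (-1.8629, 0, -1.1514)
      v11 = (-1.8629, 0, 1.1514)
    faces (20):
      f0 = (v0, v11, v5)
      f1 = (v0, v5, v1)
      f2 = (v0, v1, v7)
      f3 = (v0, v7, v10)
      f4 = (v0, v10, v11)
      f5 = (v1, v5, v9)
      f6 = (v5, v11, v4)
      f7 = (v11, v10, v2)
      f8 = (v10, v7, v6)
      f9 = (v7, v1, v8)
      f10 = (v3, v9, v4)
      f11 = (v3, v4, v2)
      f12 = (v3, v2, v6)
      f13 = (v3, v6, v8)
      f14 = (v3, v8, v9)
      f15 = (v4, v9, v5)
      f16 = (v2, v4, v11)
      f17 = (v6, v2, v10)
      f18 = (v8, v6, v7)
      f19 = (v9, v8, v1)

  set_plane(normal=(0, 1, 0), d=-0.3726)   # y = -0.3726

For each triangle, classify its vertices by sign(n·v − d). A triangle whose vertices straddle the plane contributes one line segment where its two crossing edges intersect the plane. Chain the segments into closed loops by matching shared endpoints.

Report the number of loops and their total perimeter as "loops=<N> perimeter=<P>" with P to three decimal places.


Straddling triangles (10 of 20):
  (v5,v11,v4) [++-] → (-1.26005, -0.3726, 1.38165)–(0, -0.3726, 1.8629)  len=1.3488
  (v11,v10,v2) [++-] → (-1.72059, -0.3726, -0.921108)–(-1.72059, -0.3726, 0.921108)  len=1.8422
  (v10,v7,v6) [++-] → (0, -0.3726, -1.8629)–(-1.26005, -0.3726, -1.38165)  len=1.3488
  (v3,v9,v4) [-+-] → (1.72059, -0.3726, 0.921108)–(1.26005, -0.3726, 1.38165)  len=0.6513
  (v3,v6,v8) [--+] → (1.26005, -0.3726, -1.38165)–(1.72059, -0.3726, -0.921108)  len=0.6513
  (v3,v8,v9) [-++] → (1.72059, -0.3726, -0.921108)–(1.72059, -0.3726, 0.921108)  len=1.8422
  (v4,v9,v5) [-++] → (1.26005, -0.3726, 1.38165)–(0, -0.3726, 1.8629)  len=1.3488
  (v2,v4,v11) [--+] → (-1.26005, -0.3726, 1.38165)–(-1.72059, -0.3726, 0.921108)  len=0.6513
  (v6,v2,v10) [--+] → (-1.72059, -0.3726, -0.921108)–(-1.26005, -0.3726, -1.38165)  len=0.6513
  (v8,v6,v7) [+-+] → (1.26005, -0.3726, -1.38165)–(0, -0.3726, -1.8629)  len=1.3488

Chained into 1 loop(s):
  loop 1: 10 segments, perimeter = 11.6849
Total perimeter = 11.685

loops=1 perimeter=11.685


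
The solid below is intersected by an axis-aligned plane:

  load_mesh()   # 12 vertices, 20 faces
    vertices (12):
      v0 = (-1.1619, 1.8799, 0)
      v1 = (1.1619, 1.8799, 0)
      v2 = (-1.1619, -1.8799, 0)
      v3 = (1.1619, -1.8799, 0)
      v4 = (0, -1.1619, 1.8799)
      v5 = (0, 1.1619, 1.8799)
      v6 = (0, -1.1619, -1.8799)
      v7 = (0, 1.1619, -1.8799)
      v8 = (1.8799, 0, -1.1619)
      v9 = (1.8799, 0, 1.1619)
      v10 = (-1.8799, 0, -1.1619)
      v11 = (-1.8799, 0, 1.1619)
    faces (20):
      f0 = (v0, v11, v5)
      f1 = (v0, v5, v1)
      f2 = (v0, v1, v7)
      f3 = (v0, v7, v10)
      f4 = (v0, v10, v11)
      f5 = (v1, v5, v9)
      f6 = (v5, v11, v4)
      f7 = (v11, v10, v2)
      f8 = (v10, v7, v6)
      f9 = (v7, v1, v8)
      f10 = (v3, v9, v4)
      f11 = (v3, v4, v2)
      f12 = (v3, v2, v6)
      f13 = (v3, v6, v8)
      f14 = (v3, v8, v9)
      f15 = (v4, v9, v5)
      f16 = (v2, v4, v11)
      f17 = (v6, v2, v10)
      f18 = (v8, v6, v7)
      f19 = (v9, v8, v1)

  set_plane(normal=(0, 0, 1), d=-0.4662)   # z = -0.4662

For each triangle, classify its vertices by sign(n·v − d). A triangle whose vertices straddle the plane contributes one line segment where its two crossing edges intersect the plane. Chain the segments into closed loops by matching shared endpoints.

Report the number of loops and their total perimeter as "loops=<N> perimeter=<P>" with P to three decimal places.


Straddling triangles (10 of 20):
  (v0,v1,v7) [++-] → (0.873758, 1.70184, -0.4662)–(-0.873758, 1.70184, -0.4662)  len=1.7475
  (v0,v7,v10) [+--] → (-0.873758, 1.70184, -0.4662)–(-1.44999, 1.12561, -0.4662)  len=0.8149
  (v0,v10,v11) [+-+] → (-1.44999, 1.12561, -0.4662)–(-1.8799, 0, -0.4662)  len=1.2049
  (v11,v10,v2) [+-+] → (-1.8799, 0, -0.4662)–(-1.44999, -1.12561, -0.4662)  len=1.2049
  (v7,v1,v8) [-+-] → (0.873758, 1.70184, -0.4662)–(1.44999, 1.12561, -0.4662)  len=0.8149
  (v3,v2,v6) [++-] → (-0.873758, -1.70184, -0.4662)–(0.873758, -1.70184, -0.4662)  len=1.7475
  (v3,v6,v8) [+--] → (0.873758, -1.70184, -0.4662)–(1.44999, -1.12561, -0.4662)  len=0.8149
  (v3,v8,v9) [+-+] → (1.44999, -1.12561, -0.4662)–(1.8799, 0, -0.4662)  len=1.2049
  (v6,v2,v10) [-+-] → (-0.873758, -1.70184, -0.4662)–(-1.44999, -1.12561, -0.4662)  len=0.8149
  (v9,v8,v1) [+-+] → (1.8799, 0, -0.4662)–(1.44999, 1.12561, -0.4662)  len=1.2049

Chained into 1 loop(s):
  loop 1: 10 segments, perimeter = 11.5744
Total perimeter = 11.574

loops=1 perimeter=11.574


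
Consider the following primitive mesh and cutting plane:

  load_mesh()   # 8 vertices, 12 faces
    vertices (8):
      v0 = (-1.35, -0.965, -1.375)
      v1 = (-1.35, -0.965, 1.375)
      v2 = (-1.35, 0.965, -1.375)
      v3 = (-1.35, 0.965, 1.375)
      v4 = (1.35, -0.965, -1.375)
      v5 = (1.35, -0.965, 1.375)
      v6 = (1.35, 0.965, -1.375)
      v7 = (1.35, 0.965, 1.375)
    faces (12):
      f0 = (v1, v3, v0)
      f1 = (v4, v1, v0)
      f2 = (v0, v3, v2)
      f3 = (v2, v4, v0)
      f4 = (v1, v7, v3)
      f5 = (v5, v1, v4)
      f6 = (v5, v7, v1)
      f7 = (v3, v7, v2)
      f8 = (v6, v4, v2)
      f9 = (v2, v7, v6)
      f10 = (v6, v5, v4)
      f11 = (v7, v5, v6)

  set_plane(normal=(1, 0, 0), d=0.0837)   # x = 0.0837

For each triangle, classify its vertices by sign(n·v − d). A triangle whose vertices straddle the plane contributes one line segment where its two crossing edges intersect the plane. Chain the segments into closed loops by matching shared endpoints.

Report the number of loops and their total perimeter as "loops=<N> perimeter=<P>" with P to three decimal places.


loops=1 perimeter=9.360

Straddling triangles (8 of 12):
  (v4,v1,v0) [+--] → (0.0837, -0.965, -0.08525)–(0.0837, -0.965, -1.375)  len=1.2898
  (v2,v4,v0) [-+-] → (0.0837, -0.05983, -1.375)–(0.0837, -0.965, -1.375)  len=0.9052
  (v1,v7,v3) [-+-] → (0.0837, 0.05983, 1.375)–(0.0837, 0.965, 1.375)  len=0.9052
  (v5,v1,v4) [+-+] → (0.0837, -0.965, 1.375)–(0.0837, -0.965, -0.08525)  len=1.4602
  (v5,v7,v1) [++-] → (0.0837, 0.05983, 1.375)–(0.0837, -0.965, 1.375)  len=1.0248
  (v3,v7,v2) [-+-] → (0.0837, 0.965, 1.375)–(0.0837, 0.965, 0.08525)  len=1.2898
  (v6,v4,v2) [++-] → (0.0837, -0.05983, -1.375)–(0.0837, 0.965, -1.375)  len=1.0248
  (v2,v7,v6) [-++] → (0.0837, 0.965, 0.08525)–(0.0837, 0.965, -1.375)  len=1.4602

Chained into 1 loop(s):
  loop 1: 8 segments, perimeter = 9.3600
Total perimeter = 9.360


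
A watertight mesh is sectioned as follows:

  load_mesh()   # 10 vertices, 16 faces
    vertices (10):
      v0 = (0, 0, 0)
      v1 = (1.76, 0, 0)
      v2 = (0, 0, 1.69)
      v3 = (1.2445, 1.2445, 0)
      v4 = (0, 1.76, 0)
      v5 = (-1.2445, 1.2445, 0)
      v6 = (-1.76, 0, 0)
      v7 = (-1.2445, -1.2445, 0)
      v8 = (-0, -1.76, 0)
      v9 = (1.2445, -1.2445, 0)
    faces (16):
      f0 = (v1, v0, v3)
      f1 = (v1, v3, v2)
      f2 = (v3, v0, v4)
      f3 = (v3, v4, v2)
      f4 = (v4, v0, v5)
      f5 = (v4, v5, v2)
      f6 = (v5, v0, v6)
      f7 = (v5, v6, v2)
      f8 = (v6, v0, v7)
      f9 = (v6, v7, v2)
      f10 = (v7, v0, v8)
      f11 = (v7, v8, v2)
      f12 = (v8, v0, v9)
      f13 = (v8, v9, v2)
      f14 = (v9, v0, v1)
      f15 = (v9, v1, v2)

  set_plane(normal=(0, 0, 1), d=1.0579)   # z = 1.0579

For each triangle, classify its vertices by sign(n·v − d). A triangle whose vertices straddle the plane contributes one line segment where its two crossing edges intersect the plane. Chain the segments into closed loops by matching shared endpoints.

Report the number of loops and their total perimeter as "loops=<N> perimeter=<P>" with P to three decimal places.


loops=1 perimeter=4.031

Straddling triangles (8 of 16):
  (v1,v3,v2) [--+] → (0.465472, 0.465472, 1.0579)–(0.658282, 0, 1.0579)  len=0.5038
  (v3,v4,v2) [--+] → (0, 0.658282, 1.0579)–(0.465472, 0.465472, 1.0579)  len=0.5038
  (v4,v5,v2) [--+] → (-0.465472, 0.465472, 1.0579)–(0, 0.658282, 1.0579)  len=0.5038
  (v5,v6,v2) [--+] → (-0.658282, 0, 1.0579)–(-0.465472, 0.465472, 1.0579)  len=0.5038
  (v6,v7,v2) [--+] → (-0.465472, -0.465472, 1.0579)–(-0.658282, 0, 1.0579)  len=0.5038
  (v7,v8,v2) [--+] → (0, -0.658282, 1.0579)–(-0.465472, -0.465472, 1.0579)  len=0.5038
  (v8,v9,v2) [--+] → (0.465472, -0.465472, 1.0579)–(0, -0.658282, 1.0579)  len=0.5038
  (v9,v1,v2) [--+] → (0.658282, 0, 1.0579)–(0.465472, -0.465472, 1.0579)  len=0.5038

Chained into 1 loop(s):
  loop 1: 8 segments, perimeter = 4.0306
Total perimeter = 4.031


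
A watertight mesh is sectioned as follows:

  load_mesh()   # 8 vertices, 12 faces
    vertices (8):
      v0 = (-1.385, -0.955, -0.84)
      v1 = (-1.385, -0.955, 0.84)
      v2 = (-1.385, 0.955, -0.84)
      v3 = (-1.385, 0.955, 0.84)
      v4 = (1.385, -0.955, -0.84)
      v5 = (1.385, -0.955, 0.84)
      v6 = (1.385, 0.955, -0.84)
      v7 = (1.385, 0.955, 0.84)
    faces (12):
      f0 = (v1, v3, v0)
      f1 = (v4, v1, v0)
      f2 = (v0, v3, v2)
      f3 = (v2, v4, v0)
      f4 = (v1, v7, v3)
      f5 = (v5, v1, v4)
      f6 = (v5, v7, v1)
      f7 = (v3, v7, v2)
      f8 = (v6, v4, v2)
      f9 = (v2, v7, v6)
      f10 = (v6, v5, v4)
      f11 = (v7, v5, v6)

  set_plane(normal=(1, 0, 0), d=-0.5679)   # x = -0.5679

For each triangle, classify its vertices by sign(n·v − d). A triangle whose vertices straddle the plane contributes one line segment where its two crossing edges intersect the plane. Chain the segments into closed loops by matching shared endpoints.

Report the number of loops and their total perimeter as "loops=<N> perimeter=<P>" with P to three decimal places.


Straddling triangles (8 of 12):
  (v4,v1,v0) [+--] → (-0.5679, -0.955, 0.34443)–(-0.5679, -0.955, -0.84)  len=1.1844
  (v2,v4,v0) [-+-] → (-0.5679, 0.391584, -0.84)–(-0.5679, -0.955, -0.84)  len=1.3466
  (v1,v7,v3) [-+-] → (-0.5679, -0.391584, 0.84)–(-0.5679, 0.955, 0.84)  len=1.3466
  (v5,v1,v4) [+-+] → (-0.5679, -0.955, 0.84)–(-0.5679, -0.955, 0.34443)  len=0.4956
  (v5,v7,v1) [++-] → (-0.5679, -0.391584, 0.84)–(-0.5679, -0.955, 0.84)  len=0.5634
  (v3,v7,v2) [-+-] → (-0.5679, 0.955, 0.84)–(-0.5679, 0.955, -0.34443)  len=1.1844
  (v6,v4,v2) [++-] → (-0.5679, 0.391584, -0.84)–(-0.5679, 0.955, -0.84)  len=0.5634
  (v2,v7,v6) [-++] → (-0.5679, 0.955, -0.34443)–(-0.5679, 0.955, -0.84)  len=0.4956

Chained into 1 loop(s):
  loop 1: 8 segments, perimeter = 7.1800
Total perimeter = 7.180

loops=1 perimeter=7.180


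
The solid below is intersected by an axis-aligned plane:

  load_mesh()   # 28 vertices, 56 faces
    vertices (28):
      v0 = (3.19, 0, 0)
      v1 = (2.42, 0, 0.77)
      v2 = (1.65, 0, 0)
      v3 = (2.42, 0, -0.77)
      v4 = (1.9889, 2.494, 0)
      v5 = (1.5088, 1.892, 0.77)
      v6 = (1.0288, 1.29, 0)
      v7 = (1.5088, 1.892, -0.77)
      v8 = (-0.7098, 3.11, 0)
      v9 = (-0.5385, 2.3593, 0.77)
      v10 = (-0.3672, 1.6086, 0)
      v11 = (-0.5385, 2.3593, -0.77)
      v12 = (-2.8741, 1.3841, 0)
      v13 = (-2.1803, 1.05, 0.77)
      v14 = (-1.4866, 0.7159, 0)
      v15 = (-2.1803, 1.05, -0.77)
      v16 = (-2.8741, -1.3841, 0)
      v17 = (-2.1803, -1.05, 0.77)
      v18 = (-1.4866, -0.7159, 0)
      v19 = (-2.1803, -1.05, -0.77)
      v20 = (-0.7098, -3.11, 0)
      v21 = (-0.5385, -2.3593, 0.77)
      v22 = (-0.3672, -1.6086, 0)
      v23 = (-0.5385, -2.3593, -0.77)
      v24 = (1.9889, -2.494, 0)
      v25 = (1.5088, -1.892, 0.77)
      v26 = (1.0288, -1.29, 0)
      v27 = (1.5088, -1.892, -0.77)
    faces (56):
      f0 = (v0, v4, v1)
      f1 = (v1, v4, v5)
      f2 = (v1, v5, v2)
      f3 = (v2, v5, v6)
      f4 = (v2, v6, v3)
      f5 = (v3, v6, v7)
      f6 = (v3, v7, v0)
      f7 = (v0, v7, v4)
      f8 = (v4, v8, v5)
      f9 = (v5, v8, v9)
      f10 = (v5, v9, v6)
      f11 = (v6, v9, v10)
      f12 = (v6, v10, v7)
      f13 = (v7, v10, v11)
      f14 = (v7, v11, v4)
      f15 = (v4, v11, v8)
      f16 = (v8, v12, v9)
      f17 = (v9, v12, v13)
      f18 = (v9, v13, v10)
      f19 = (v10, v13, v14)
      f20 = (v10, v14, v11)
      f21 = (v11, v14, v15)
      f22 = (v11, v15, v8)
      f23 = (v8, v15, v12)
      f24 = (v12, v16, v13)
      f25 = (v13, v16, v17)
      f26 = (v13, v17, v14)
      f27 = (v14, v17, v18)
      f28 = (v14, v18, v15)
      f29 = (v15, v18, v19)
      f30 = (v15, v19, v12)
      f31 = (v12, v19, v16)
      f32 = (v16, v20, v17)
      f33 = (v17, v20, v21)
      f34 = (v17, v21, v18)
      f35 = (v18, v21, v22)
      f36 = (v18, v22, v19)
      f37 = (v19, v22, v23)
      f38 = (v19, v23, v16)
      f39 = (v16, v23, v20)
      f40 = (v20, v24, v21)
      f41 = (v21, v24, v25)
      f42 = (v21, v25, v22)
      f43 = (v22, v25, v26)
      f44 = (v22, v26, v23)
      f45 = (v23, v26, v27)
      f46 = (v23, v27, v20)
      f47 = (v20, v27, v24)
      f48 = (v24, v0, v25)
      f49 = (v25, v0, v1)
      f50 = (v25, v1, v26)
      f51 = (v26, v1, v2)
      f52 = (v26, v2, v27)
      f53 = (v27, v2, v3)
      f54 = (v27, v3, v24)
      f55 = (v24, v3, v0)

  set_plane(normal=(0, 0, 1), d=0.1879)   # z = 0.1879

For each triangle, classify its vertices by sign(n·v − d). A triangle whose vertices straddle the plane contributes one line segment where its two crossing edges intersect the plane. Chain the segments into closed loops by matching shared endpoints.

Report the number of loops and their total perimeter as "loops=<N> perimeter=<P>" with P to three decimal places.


Straddling triangles (28 of 56):
  (v0,v4,v1) [--+] → (2.0941, 1.8854, 0.1879)–(3.0021, 0, 0.1879)  len=2.0927
  (v1,v4,v5) [+-+] → (2.0941, 1.8854, 0.1879)–(1.87174, 2.3471, 0.1879)  len=0.5125
  (v1,v5,v2) [++-] → (1.61554, 0.461697, 0.1879)–(1.8379, 0, 0.1879)  len=0.5125
  (v2,v5,v6) [-+-] → (1.61554, 0.461697, 0.1879)–(1.14593, 1.4369, 0.1879)  len=1.0824
  (v4,v8,v5) [--+] → (-0.168404, 2.81278, 0.1879)–(1.87174, 2.3471, 0.1879)  len=2.0926
  (v5,v8,v9) [+-+] → (-0.168404, 2.81278, 0.1879)–(-0.667998, 2.92681, 0.1879)  len=0.5124
  (v5,v9,v6) [++-] → (0.646338, 1.55094, 0.1879)–(1.14593, 1.4369, 0.1879)  len=0.5124
  (v6,v9,v10) [-+-] → (0.646338, 1.55094, 0.1879)–(-0.409002, 1.79179, 0.1879)  len=1.0825
  (v8,v12,v9) [--+] → (-2.30415, 1.62207, 0.1879)–(-0.667998, 2.92681, 0.1879)  len=2.0927
  (v9,v12,v13) [+-+] → (-2.30415, 1.62207, 0.1879)–(-2.70479, 1.30257, 0.1879)  len=0.5124
  (v9,v13,v10) [++-] → (-0.809643, 1.47229, 0.1879)–(-0.409002, 1.79179, 0.1879)  len=0.5124
  (v10,v13,v14) [-+-] → (-0.809643, 1.47229, 0.1879)–(-1.65588, 0.797429, 0.1879)  len=1.0824
  (v12,v16,v13) [--+] → (-2.70479, -0.790116, 0.1879)–(-2.70479, 1.30257, 0.1879)  len=2.0927
  (v13,v16,v17) [+-+] → (-2.70479, -0.790116, 0.1879)–(-2.70479, -1.30257, 0.1879)  len=0.5125
  (v13,v17,v14) [++-] → (-1.65588, 0.284975, 0.1879)–(-1.65588, 0.797429, 0.1879)  len=0.5125
  (v14,v17,v18) [-+-] → (-1.65588, 0.284975, 0.1879)–(-1.65588, -0.797429, 0.1879)  len=1.0824
  (v16,v20,v17) [--+] → (-1.06864, -2.60731, 0.1879)–(-2.70479, -1.30257, 0.1879)  len=2.0927
  (v17,v20,v21) [+-+] → (-1.06864, -2.60731, 0.1879)–(-0.667998, -2.92681, 0.1879)  len=0.5124
  (v17,v21,v18) [++-] → (-1.25524, -1.11693, 0.1879)–(-1.65588, -0.797429, 0.1879)  len=0.5124
  (v18,v21,v22) [-+-] → (-1.25524, -1.11693, 0.1879)–(-0.409002, -1.79179, 0.1879)  len=1.0824
  (v20,v24,v21) [--+] → (1.37215, -2.46113, 0.1879)–(-0.667998, -2.92681, 0.1879)  len=2.0926
  (v21,v24,v25) [+-+] → (1.37215, -2.46113, 0.1879)–(1.87174, -2.3471, 0.1879)  len=0.5124
  (v21,v25,v22) [++-] → (0.0905927, -1.67776, 0.1879)–(-0.409002, -1.79179, 0.1879)  len=0.5124
  (v22,v25,v26) [-+-] → (0.0905927, -1.67776, 0.1879)–(1.14593, -1.4369, 0.1879)  len=1.0825
  (v24,v0,v25) [--+] → (2.77974, -0.461697, 0.1879)–(1.87174, -2.3471, 0.1879)  len=2.0927
  (v25,v0,v1) [+-+] → (2.77974, -0.461697, 0.1879)–(3.0021, 0, 0.1879)  len=0.5125
  (v25,v1,v26) [++-] → (1.36829, -0.975206, 0.1879)–(1.14593, -1.4369, 0.1879)  len=0.5125
  (v26,v1,v2) [-+-] → (1.36829, -0.975206, 0.1879)–(1.8379, 0, 0.1879)  len=1.0824

Chained into 2 loop(s):
  loop 1: 14 segments, perimeter = 18.2357
  loop 2: 14 segments, perimeter = 11.1640
Total perimeter = 29.400

loops=2 perimeter=29.400


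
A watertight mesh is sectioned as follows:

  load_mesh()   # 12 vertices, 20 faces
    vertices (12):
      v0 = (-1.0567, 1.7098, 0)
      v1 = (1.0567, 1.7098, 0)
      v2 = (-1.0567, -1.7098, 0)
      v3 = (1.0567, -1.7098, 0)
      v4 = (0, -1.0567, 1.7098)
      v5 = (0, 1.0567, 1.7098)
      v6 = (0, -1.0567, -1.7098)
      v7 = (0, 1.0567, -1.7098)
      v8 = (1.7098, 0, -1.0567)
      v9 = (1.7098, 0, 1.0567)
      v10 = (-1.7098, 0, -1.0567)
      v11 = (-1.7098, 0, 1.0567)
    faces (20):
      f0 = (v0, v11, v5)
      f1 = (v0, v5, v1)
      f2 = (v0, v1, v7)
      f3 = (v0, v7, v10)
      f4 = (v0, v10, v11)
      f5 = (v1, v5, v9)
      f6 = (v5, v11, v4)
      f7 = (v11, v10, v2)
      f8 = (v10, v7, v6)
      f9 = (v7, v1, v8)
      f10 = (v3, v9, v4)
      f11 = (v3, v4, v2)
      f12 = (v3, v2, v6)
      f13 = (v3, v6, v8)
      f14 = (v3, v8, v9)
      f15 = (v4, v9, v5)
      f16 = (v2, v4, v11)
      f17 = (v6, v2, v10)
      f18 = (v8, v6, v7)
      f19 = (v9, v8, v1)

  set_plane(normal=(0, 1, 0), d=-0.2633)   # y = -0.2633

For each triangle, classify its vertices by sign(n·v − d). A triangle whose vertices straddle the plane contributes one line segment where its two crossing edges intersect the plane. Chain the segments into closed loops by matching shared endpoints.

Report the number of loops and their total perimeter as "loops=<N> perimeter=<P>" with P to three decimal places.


loops=1 perimeter=10.914

Straddling triangles (10 of 20):
  (v5,v11,v4) [++-] → (-1.28377, -0.2633, 1.21943)–(0, -0.2633, 1.7098)  len=1.3742
  (v11,v10,v2) [++-] → (-1.60923, -0.2633, -0.893974)–(-1.60923, -0.2633, 0.893974)  len=1.7879
  (v10,v7,v6) [++-] → (0, -0.2633, -1.7098)–(-1.28377, -0.2633, -1.21943)  len=1.3742
  (v3,v9,v4) [-+-] → (1.60923, -0.2633, 0.893974)–(1.28377, -0.2633, 1.21943)  len=0.4603
  (v3,v6,v8) [--+] → (1.28377, -0.2633, -1.21943)–(1.60923, -0.2633, -0.893974)  len=0.4603
  (v3,v8,v9) [-++] → (1.60923, -0.2633, -0.893974)–(1.60923, -0.2633, 0.893974)  len=1.7879
  (v4,v9,v5) [-++] → (1.28377, -0.2633, 1.21943)–(0, -0.2633, 1.7098)  len=1.3742
  (v2,v4,v11) [--+] → (-1.28377, -0.2633, 1.21943)–(-1.60923, -0.2633, 0.893974)  len=0.4603
  (v6,v2,v10) [--+] → (-1.60923, -0.2633, -0.893974)–(-1.28377, -0.2633, -1.21943)  len=0.4603
  (v8,v6,v7) [+-+] → (1.28377, -0.2633, -1.21943)–(0, -0.2633, -1.7098)  len=1.3742

Chained into 1 loop(s):
  loop 1: 10 segments, perimeter = 10.9139
Total perimeter = 10.914


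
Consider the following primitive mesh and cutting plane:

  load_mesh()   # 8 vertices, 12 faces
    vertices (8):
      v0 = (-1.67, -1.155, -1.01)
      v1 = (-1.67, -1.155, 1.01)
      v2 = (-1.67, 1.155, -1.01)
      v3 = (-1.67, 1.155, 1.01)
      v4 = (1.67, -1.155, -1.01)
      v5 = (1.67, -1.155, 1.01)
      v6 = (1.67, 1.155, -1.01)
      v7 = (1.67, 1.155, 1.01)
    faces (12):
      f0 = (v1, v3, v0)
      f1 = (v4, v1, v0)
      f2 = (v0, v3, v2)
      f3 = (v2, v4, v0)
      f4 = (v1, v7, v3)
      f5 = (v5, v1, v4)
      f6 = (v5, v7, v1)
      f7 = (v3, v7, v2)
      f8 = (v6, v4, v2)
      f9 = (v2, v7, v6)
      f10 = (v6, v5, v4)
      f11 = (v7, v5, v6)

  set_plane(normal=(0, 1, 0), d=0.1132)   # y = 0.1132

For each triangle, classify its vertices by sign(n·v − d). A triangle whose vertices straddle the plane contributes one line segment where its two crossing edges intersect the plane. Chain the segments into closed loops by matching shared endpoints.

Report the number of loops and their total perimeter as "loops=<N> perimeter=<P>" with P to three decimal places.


loops=1 perimeter=10.720

Straddling triangles (8 of 12):
  (v1,v3,v0) [-+-] → (-1.67, 0.1132, 1.01)–(-1.67, 0.1132, 0.0989887)  len=0.9110
  (v0,v3,v2) [-++] → (-1.67, 0.1132, 0.0989887)–(-1.67, 0.1132, -1.01)  len=1.1090
  (v2,v4,v0) [+--] → (-0.163674, 0.1132, -1.01)–(-1.67, 0.1132, -1.01)  len=1.5063
  (v1,v7,v3) [-++] → (0.163674, 0.1132, 1.01)–(-1.67, 0.1132, 1.01)  len=1.8337
  (v5,v7,v1) [-+-] → (1.67, 0.1132, 1.01)–(0.163674, 0.1132, 1.01)  len=1.5063
  (v6,v4,v2) [+-+] → (1.67, 0.1132, -1.01)–(-0.163674, 0.1132, -1.01)  len=1.8337
  (v6,v5,v4) [+--] → (1.67, 0.1132, -0.0989887)–(1.67, 0.1132, -1.01)  len=0.9110
  (v7,v5,v6) [+-+] → (1.67, 0.1132, 1.01)–(1.67, 0.1132, -0.0989887)  len=1.1090

Chained into 1 loop(s):
  loop 1: 8 segments, perimeter = 10.7200
Total perimeter = 10.720


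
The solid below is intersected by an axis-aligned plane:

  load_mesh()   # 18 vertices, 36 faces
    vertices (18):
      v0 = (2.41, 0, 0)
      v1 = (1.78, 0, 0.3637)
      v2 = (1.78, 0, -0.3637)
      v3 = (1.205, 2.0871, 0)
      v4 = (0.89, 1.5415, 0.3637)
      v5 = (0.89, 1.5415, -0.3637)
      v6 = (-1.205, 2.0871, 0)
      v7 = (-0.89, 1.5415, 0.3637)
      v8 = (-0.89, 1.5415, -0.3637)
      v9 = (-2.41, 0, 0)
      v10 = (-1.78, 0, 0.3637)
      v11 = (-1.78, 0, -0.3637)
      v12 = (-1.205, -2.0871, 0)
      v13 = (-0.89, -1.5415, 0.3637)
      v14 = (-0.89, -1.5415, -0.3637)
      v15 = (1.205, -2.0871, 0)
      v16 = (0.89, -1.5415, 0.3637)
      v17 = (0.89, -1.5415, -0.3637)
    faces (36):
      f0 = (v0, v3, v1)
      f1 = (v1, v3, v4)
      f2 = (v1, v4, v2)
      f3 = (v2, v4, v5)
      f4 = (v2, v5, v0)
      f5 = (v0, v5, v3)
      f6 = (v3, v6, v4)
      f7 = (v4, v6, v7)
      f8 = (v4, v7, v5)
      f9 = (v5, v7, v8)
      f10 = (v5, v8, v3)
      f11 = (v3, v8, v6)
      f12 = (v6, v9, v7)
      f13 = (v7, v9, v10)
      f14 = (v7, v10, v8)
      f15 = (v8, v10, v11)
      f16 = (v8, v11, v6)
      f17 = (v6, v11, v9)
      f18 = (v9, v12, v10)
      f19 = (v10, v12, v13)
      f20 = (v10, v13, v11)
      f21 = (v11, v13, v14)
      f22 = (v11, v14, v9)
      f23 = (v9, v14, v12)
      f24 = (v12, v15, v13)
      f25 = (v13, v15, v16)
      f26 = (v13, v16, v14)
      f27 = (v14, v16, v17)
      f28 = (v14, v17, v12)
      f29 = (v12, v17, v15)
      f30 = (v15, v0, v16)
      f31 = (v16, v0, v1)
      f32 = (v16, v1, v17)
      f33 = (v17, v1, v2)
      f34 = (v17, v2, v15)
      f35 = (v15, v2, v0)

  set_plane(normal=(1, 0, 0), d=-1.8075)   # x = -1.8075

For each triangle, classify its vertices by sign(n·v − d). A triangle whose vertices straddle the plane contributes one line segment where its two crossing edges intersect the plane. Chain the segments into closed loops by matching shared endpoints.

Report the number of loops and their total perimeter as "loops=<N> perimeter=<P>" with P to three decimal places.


Straddling triangles (6 of 36):
  (v6,v9,v7) [+-+] → (-1.8075, 1.04355, 0)–(-1.8075, 0.611022, 0.144164)  len=0.4559
  (v7,v9,v10) [+-+] → (-1.8075, 0.611022, 0.144164)–(-1.8075, 0, 0.347824)  len=0.6441
  (v6,v11,v9) [++-] → (-1.8075, 0, -0.347824)–(-1.8075, 1.04355, 0)  len=1.1000
  (v9,v12,v10) [-++] → (-1.8075, -1.04355, 0)–(-1.8075, 0, 0.347824)  len=1.1000
  (v11,v14,v9) [++-] → (-1.8075, -0.611022, -0.144164)–(-1.8075, 0, -0.347824)  len=0.6441
  (v9,v14,v12) [-++] → (-1.8075, -0.611022, -0.144164)–(-1.8075, -1.04355, 0)  len=0.4559

Chained into 1 loop(s):
  loop 1: 6 segments, perimeter = 4.4000
Total perimeter = 4.400

loops=1 perimeter=4.400


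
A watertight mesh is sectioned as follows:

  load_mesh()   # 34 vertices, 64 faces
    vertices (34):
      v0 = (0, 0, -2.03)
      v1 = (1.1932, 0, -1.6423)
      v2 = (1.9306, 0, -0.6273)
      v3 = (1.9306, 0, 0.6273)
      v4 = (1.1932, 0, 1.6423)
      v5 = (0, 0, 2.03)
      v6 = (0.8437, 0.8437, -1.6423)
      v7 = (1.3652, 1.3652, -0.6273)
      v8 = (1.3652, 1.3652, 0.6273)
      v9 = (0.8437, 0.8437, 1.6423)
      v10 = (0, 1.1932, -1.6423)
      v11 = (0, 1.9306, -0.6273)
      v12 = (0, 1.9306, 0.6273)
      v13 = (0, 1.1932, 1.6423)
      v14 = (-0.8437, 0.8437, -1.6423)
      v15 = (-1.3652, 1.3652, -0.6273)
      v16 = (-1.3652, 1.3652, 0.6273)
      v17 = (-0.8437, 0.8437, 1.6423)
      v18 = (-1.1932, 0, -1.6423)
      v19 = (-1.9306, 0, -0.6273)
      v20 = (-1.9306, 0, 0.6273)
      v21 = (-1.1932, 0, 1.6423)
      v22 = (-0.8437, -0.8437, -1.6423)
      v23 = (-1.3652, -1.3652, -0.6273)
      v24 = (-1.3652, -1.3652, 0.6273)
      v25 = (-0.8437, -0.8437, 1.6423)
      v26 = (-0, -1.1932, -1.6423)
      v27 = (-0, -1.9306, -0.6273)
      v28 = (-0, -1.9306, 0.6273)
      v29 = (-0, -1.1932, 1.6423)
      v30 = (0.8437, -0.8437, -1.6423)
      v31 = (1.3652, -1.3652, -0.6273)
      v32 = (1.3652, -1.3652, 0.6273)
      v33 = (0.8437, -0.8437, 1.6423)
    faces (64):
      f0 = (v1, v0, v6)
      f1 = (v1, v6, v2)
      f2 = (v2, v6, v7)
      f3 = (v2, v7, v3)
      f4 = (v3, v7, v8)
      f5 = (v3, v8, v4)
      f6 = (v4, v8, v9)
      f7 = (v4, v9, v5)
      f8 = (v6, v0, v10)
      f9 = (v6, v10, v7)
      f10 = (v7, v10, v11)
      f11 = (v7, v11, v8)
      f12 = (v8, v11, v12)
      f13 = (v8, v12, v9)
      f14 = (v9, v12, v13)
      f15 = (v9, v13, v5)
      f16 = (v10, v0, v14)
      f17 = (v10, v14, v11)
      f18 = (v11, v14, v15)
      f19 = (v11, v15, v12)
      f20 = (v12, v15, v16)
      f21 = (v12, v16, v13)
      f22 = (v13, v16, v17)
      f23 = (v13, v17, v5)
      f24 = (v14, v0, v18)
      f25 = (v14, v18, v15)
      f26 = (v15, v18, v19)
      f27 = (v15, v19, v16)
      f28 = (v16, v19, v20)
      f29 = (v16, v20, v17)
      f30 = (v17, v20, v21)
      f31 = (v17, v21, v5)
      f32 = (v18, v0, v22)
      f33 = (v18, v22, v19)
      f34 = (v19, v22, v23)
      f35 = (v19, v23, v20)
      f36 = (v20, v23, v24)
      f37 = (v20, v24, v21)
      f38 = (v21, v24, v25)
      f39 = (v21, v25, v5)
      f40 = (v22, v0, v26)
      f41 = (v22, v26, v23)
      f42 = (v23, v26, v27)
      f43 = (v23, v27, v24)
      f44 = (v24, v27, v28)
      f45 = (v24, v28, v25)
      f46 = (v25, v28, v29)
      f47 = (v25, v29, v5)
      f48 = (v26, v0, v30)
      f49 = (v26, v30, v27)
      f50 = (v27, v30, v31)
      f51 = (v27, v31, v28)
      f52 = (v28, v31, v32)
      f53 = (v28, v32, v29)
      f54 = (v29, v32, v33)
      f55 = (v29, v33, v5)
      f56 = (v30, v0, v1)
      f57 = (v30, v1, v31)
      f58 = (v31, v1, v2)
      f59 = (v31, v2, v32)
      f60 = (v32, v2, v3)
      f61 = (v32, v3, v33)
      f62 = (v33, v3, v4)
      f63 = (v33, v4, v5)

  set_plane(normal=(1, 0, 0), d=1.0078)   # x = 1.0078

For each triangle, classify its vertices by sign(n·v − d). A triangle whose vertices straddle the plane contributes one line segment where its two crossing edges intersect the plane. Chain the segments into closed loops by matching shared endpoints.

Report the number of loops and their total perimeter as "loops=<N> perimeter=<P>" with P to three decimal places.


loops=1 perimeter=10.334

Straddling triangles (20 of 64):
  (v1,v0,v6) [+--] → (1.0078, 0, -1.70254)–(1.0078, 0.447559, -1.6423)  len=0.4516
  (v1,v6,v2) [+-+] → (1.0078, 0.447559, -1.6423)–(1.0078, 0.716318, -1.48906)  len=0.3094
  (v2,v6,v7) [+-+] → (1.0078, 0.716318, -1.48906)–(1.0078, 1.0078, -1.32291)  len=0.3355
  (v4,v8,v9) [++-] → (1.0078, 1.0078, 1.32291)–(1.0078, 0.447559, 1.6423)  len=0.6449
  (v4,v9,v5) [+--] → (1.0078, 0.447559, 1.6423)–(1.0078, 0, 1.70254)  len=0.4516
  (v6,v10,v7) [--+] → (1.0078, 1.32017, -0.89302)–(1.0078, 1.0078, -1.32291)  len=0.5314
  (v7,v10,v11) [+--] → (1.0078, 1.32017, -0.89302)–(1.0078, 1.51322, -0.6273)  len=0.3284
  (v7,v11,v8) [+-+] → (1.0078, 1.51322, -0.6273)–(1.0078, 1.51322, 0.298854)  len=0.9262
  (v8,v11,v12) [+--] → (1.0078, 1.51322, 0.298854)–(1.0078, 1.51322, 0.6273)  len=0.3284
  (v8,v12,v9) [+--] → (1.0078, 1.51322, 0.6273)–(1.0078, 1.0078, 1.32291)  len=0.8598
  (v27,v30,v31) [--+] → (1.0078, -1.0078, -1.32291)–(1.0078, -1.51322, -0.6273)  len=0.8598
  (v27,v31,v28) [-+-] → (1.0078, -1.51322, -0.6273)–(1.0078, -1.51322, -0.298854)  len=0.3284
  (v28,v31,v32) [-++] → (1.0078, -1.51322, -0.298854)–(1.0078, -1.51322, 0.6273)  len=0.9262
  (v28,v32,v29) [-+-] → (1.0078, -1.51322, 0.6273)–(1.0078, -1.32017, 0.89302)  len=0.3284
  (v29,v32,v33) [-+-] → (1.0078, -1.32017, 0.89302)–(1.0078, -1.0078, 1.32291)  len=0.5314
  (v30,v0,v1) [--+] → (1.0078, 0, -1.70254)–(1.0078, -0.447559, -1.6423)  len=0.4516
  (v30,v1,v31) [-++] → (1.0078, -0.447559, -1.6423)–(1.0078, -1.0078, -1.32291)  len=0.6449
  (v32,v3,v33) [++-] → (1.0078, -0.716318, 1.48906)–(1.0078, -1.0078, 1.32291)  len=0.3355
  (v33,v3,v4) [-++] → (1.0078, -0.716318, 1.48906)–(1.0078, -0.447559, 1.6423)  len=0.3094
  (v33,v4,v5) [-+-] → (1.0078, -0.447559, 1.6423)–(1.0078, 0, 1.70254)  len=0.4516

Chained into 1 loop(s):
  loop 1: 20 segments, perimeter = 10.3345
Total perimeter = 10.334
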